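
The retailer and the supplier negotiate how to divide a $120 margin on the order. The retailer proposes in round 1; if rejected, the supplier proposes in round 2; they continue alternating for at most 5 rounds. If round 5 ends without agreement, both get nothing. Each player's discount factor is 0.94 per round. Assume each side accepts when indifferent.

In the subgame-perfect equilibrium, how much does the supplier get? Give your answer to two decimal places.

Work backward from the last round.
Round 5 (the retailer proposes): the supplier will accept anything ≥ 0, so the retailer offers 0 and keeps 120.
Round 4 (the supplier proposes): the retailer can get 120 next round, worth 0.94 × 120 = 112.8 now, so the supplier offers 112.8, keeping 7.2.
Round 3 (the retailer proposes): the supplier can get 7.2 next round, worth 0.94 × 7.2 = 6.768 now. The retailer offers 6.768 and keeps 120 − 6.768 = 113.232.
Round 2 (the supplier proposes): the retailer can get 113.232 next round, worth 0.94 × 113.232 = 106.43808 now, so the supplier offers 106.43808, keeping 13.56192.
Round 1 (the retailer proposes): the supplier can get 13.56192 next round, worth 0.94 × 13.56192 = 12.7482048 now. The retailer offers 12.7482048 and keeps 120 − 12.7482048 = 107.2517952.

12.75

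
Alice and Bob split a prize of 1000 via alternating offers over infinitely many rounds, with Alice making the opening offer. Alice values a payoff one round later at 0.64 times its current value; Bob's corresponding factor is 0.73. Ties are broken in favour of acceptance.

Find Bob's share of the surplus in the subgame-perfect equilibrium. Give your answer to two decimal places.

In a stationary SPE each proposer offers the other exactly their discounted continuation value.
If Alice keeps x when proposing and Bob keeps y when proposing, then x = 1000 − 0.73y and y = 1000 − 0.64x.
Solving: x = 1000(1 − 0.73) / (1 − 0.64·0.73) = 270 / 0.5328 ≈ 506.7568.
Bob gets 1000 − 506.7568 ≈ 493.2432.

493.24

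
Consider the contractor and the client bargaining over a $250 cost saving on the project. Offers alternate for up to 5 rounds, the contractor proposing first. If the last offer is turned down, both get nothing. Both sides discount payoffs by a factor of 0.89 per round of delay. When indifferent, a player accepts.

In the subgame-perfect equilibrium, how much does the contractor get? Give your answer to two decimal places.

206.14

Round 5 (the contractor proposes): rejection yields 0 for the client; the contractor offers 0 and keeps 250.
Round 4 (the client proposes): the contractor can get 250 next round, worth 0.89 × 250 = 222.5 now; the client offers that and keeps 27.5.
Round 3 (the contractor proposes): the client can get 27.5 next round, worth 0.89 × 27.5 = 24.475 now. The contractor offers 24.475 and keeps 250 − 24.475 = 225.525.
Round 2 (the client proposes): the contractor can get 225.525 next round, worth 0.89 × 225.525 = 200.71725 now; the client offers that and keeps 49.28275.
Round 1 (the contractor proposes): the client can get 49.28275 next round, worth 0.89 × 49.28275 = 43.8616475 now, so the contractor offers 43.8616475, keeping 206.1383525.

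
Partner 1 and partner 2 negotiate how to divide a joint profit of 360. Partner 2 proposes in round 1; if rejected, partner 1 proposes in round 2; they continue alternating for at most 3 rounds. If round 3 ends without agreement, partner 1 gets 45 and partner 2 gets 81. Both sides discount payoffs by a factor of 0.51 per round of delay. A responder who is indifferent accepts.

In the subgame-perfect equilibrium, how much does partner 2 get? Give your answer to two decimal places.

Round 3 (partner 2 proposes): partner 1 gets 45 if talks fail, so partner 2 offers 45 and keeps 315.
Round 2 (partner 1 proposes): partner 2 can get 315 next round, worth 0.51 × 315 = 160.65 now, so partner 1 offers 160.65, keeping 199.35.
Round 1 (partner 2 proposes): partner 1 can get 199.35 next round, worth 0.51 × 199.35 = 101.6685 now; partner 2 offers that and keeps 258.3315.

258.33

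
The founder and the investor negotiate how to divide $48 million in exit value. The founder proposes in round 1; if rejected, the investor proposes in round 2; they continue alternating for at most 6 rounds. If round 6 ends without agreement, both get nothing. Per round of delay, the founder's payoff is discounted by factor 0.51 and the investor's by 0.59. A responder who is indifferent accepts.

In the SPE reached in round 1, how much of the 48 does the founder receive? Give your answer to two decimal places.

27.38

Solve by backward induction from round 6.
Round 6 (the investor proposes): rejection yields 0 for the founder; the investor offers 0 and keeps 48.
Round 5 (the founder proposes): the investor can get 48 next round, worth 0.59 × 48 = 28.32 now. The founder offers 28.32 and keeps 48 − 28.32 = 19.68.
Round 4 (the investor proposes): the founder can get 19.68 next round, worth 0.51 × 19.68 = 10.0368 now, so the investor offers 10.0368, keeping 37.9632.
Round 3 (the founder proposes): the investor can get 37.9632 next round, worth 0.59 × 37.9632 = 22.398288 now; the founder offers that and keeps 25.601712.
Round 2 (the investor proposes): the founder can get 25.601712 next round, worth 0.51 × 25.601712 = 13.05687312 now, so the investor offers 13.05687312, keeping 34.94312688.
Round 1 (the founder proposes): the investor can get 34.94312688 next round, worth 0.59 × 34.94312688 = 20.6164448592 now; the founder offers that and keeps 27.3835551408.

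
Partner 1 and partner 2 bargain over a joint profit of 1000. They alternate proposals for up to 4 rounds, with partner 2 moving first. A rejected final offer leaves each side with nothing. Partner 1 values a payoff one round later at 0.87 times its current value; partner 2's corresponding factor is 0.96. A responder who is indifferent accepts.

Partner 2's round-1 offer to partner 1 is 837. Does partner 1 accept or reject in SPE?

Accept

Work out partner 1's continuation value if the offer is rejected.
Round 4 (partner 1 proposes): rejection yields 0 for partner 2; partner 1 offers 0 and keeps 1000.
Round 3 (partner 2 proposes): partner 1 can get 1000 next round, worth 0.87 × 1000 = 870 now. Partner 2 offers 870 and keeps 1000 − 870 = 130.
Round 2 (partner 1 proposes): partner 2 can get 130 next round, worth 0.96 × 130 = 124.8 now; partner 1 offers that and keeps 875.2.
So by rejecting in round 1, partner 1 gets 875.2 next round, worth 0.87 × 875.2 = 761.424 now.
Offer 837 ≥ 761.424, so partner 1 accepts.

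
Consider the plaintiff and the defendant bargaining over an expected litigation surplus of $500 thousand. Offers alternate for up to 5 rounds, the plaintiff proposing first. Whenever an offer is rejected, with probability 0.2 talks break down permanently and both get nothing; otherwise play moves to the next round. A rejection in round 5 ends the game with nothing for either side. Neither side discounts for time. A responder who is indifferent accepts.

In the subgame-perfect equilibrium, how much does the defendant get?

131.2

Round 5 (the plaintiff proposes): rejection yields 0 for the defendant; the plaintiff offers 0 and keeps 500.
Round 4 (the defendant proposes): rejecting gives the plaintiff an expected 0.8 × 500 = 400, so the defendant offers 400, keeping 100.
Round 3 (the plaintiff proposes): rejecting gives the defendant an expected 0.8 × 100 = 80; the plaintiff offers that and keeps 420.
Round 2 (the defendant proposes): rejecting gives the plaintiff an expected 0.8 × 420 = 336; the defendant offers that and keeps 164.
Round 1 (the plaintiff proposes): rejecting gives the defendant an expected 0.8 × 164 = 131.2. The plaintiff offers 131.2 and keeps 500 − 131.2 = 368.8.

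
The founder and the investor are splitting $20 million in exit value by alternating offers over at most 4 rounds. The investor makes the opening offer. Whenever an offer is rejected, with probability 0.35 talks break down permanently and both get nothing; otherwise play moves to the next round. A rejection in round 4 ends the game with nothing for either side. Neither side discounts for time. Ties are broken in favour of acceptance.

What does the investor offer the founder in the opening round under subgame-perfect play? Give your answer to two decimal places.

By backward induction:
Round 4 (the founder proposes): the investor will accept anything ≥ 0, so the founder offers 0 and keeps 20.
Round 3 (the investor proposes): rejecting gives the founder an expected 0.65 × 20 = 13, so the investor offers 13, keeping 7.
Round 2 (the founder proposes): rejecting gives the investor an expected 0.65 × 7 = 4.55; the founder offers that and keeps 15.45.
Round 1 (the investor proposes): rejecting gives the founder an expected 0.65 × 15.45 = 10.0425. The investor offers 10.0425 and keeps 20 − 10.0425 = 9.9575.

10.04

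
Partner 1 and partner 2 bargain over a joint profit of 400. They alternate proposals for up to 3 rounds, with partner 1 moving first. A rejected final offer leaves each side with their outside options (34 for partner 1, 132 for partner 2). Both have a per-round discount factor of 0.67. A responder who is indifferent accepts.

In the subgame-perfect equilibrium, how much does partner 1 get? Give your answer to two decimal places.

By backward induction:
Round 3 (partner 1 proposes): partner 2 gets 132 if talks fail, so partner 1 offers 132 and keeps 268.
Round 2 (partner 2 proposes): partner 1 can get 268 next round, worth 0.67 × 268 = 179.56 now; partner 2 offers that and keeps 220.44.
Round 1 (partner 1 proposes): partner 2 can get 220.44 next round, worth 0.67 × 220.44 = 147.6948 now, so partner 1 offers 147.6948, keeping 252.3052.

252.31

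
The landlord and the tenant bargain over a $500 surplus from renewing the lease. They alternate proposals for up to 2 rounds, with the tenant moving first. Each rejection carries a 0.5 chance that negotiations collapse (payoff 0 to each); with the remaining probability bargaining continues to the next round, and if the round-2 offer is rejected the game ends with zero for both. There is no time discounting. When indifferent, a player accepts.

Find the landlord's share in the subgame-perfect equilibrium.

By backward induction:
Round 2 (the landlord proposes): rejection yields 0 for the tenant; the landlord offers 0 and keeps 500.
Round 1 (the tenant proposes): rejecting gives the landlord an expected 0.5 × 500 = 250, so the tenant offers 250, keeping 250.

250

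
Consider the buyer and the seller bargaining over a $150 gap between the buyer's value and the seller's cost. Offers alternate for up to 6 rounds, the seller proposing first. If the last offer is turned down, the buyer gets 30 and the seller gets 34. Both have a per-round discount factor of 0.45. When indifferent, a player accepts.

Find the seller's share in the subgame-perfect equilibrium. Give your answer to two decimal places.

Round 6 (the buyer proposes): the seller gets 34 if talks fail, so the buyer offers 34 and keeps 116.
Round 5 (the seller proposes): the buyer can get 116 next round, worth 0.45 × 116 = 52.2 now; the seller offers that and keeps 97.8.
Round 4 (the buyer proposes): the seller can get 97.8 next round, worth 0.45 × 97.8 = 44.01 now, so the buyer offers 44.01, keeping 105.99.
Round 3 (the seller proposes): the buyer can get 105.99 next round, worth 0.45 × 105.99 = 47.6955 now; the seller offers that and keeps 102.3045.
Round 2 (the buyer proposes): the seller can get 102.3045 next round, worth 0.45 × 102.3045 = 46.037025 now, so the buyer offers 46.037025, keeping 103.962975.
Round 1 (the seller proposes): the buyer can get 103.962975 next round, worth 0.45 × 103.962975 = 46.78333875 now; the seller offers that and keeps 103.21666125.

103.22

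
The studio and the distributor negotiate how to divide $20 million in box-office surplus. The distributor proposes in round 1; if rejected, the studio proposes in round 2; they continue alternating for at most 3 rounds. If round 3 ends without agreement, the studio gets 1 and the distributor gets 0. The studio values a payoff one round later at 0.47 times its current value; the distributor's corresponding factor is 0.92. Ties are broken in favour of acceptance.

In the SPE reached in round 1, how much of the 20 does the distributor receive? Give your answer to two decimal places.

18.82

Work backward from the last round.
Round 3 (the distributor proposes): the studio gets 1 if talks fail, so the distributor offers 1 and keeps 19.
Round 2 (the studio proposes): the distributor can get 19 next round, worth 0.92 × 19 = 17.48 now. The studio offers 17.48 and keeps 20 − 17.48 = 2.52.
Round 1 (the distributor proposes): the studio can get 2.52 next round, worth 0.47 × 2.52 = 1.1844 now; the distributor offers that and keeps 18.8156.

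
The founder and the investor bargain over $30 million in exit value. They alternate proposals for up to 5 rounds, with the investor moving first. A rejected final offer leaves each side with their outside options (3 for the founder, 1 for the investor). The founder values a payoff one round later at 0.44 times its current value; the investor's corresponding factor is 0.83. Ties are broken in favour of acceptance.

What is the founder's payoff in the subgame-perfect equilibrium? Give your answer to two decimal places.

3.46

Round 5 (the investor proposes): the founder gets 3 if talks fail, so the investor offers 3 and keeps 27.
Round 4 (the founder proposes): the investor can get 27 next round, worth 0.83 × 27 = 22.41 now. The founder offers 22.41 and keeps 30 − 22.41 = 7.59.
Round 3 (the investor proposes): the founder can get 7.59 next round, worth 0.44 × 7.59 = 3.3396 now. The investor offers 3.3396 and keeps 30 − 3.3396 = 26.6604.
Round 2 (the founder proposes): the investor can get 26.6604 next round, worth 0.83 × 26.6604 = 22.128132 now. The founder offers 22.128132 and keeps 30 − 22.128132 = 7.871868.
Round 1 (the investor proposes): the founder can get 7.871868 next round, worth 0.44 × 7.871868 = 3.46362192 now. The investor offers 3.46362192 and keeps 30 − 3.46362192 = 26.53637808.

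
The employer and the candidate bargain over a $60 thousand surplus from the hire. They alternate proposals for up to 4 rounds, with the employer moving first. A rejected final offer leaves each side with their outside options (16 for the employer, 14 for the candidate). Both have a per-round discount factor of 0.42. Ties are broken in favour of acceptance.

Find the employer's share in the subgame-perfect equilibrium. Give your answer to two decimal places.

42.12

Round 4 (the candidate proposes): the employer gets 16 if talks fail, so the candidate offers 16 and keeps 44.
Round 3 (the employer proposes): the candidate can get 44 next round, worth 0.42 × 44 = 18.48 now; the employer offers that and keeps 41.52.
Round 2 (the candidate proposes): the employer can get 41.52 next round, worth 0.42 × 41.52 = 17.4384 now. The candidate offers 17.4384 and keeps 60 − 17.4384 = 42.5616.
Round 1 (the employer proposes): the candidate can get 42.5616 next round, worth 0.42 × 42.5616 = 17.875872 now. The employer offers 17.875872 and keeps 60 − 17.875872 = 42.124128.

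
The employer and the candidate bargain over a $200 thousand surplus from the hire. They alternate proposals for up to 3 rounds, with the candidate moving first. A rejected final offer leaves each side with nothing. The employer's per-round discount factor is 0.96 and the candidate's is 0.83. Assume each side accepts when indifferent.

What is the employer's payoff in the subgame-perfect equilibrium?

Round 3 (the candidate proposes): the employer will accept anything ≥ 0, so the candidate offers 0 and keeps 200.
Round 2 (the employer proposes): the candidate can get 200 next round, worth 0.83 × 200 = 166 now, so the employer offers 166, keeping 34.
Round 1 (the candidate proposes): the employer can get 34 next round, worth 0.96 × 34 = 32.64 now. The candidate offers 32.64 and keeps 200 − 32.64 = 167.36.

32.64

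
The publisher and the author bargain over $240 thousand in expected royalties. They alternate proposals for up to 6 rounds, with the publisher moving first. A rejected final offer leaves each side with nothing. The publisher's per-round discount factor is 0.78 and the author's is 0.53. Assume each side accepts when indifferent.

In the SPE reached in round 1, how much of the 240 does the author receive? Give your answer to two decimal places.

Round 6 (the author proposes): the publisher will accept anything ≥ 0, so the author offers 0 and keeps 240.
Round 5 (the publisher proposes): the author can get 240 next round, worth 0.53 × 240 = 127.2 now, so the publisher offers 127.2, keeping 112.8.
Round 4 (the author proposes): the publisher can get 112.8 next round, worth 0.78 × 112.8 = 87.984 now, so the author offers 87.984, keeping 152.016.
Round 3 (the publisher proposes): the author can get 152.016 next round, worth 0.53 × 152.016 = 80.56848 now. The publisher offers 80.56848 and keeps 240 − 80.56848 = 159.43152.
Round 2 (the author proposes): the publisher can get 159.43152 next round, worth 0.78 × 159.43152 = 124.3565856 now; the author offers that and keeps 115.6434144.
Round 1 (the publisher proposes): the author can get 115.6434144 next round, worth 0.53 × 115.6434144 = 61.291009632 now; the publisher offers that and keeps 178.708990368.

61.29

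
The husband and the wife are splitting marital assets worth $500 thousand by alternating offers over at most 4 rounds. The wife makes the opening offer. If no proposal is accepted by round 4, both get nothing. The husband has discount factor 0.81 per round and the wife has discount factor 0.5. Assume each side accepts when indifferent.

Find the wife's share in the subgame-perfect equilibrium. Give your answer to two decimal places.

133.48

Round 4 (the husband proposes): the wife will accept anything ≥ 0, so the husband offers 0 and keeps 500.
Round 3 (the wife proposes): the husband can get 500 next round, worth 0.81 × 500 = 405 now, so the wife offers 405, keeping 95.
Round 2 (the husband proposes): the wife can get 95 next round, worth 0.5 × 95 = 47.5 now, so the husband offers 47.5, keeping 452.5.
Round 1 (the wife proposes): the husband can get 452.5 next round, worth 0.81 × 452.5 = 366.525 now. The wife offers 366.525 and keeps 500 − 366.525 = 133.475.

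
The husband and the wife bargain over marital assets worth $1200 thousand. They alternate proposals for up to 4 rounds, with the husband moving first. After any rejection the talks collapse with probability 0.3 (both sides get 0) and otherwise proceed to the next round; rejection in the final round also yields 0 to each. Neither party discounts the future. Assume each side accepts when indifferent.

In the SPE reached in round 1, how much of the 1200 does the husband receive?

By backward induction:
Round 4 (the wife proposes): the husband will accept anything ≥ 0, so the wife offers 0 and keeps 1200.
Round 3 (the husband proposes): rejecting gives the wife an expected 0.7 × 1200 = 840. The husband offers 840 and keeps 1200 − 840 = 360.
Round 2 (the wife proposes): rejecting gives the husband an expected 0.7 × 360 = 252. The wife offers 252 and keeps 1200 − 252 = 948.
Round 1 (the husband proposes): rejecting gives the wife an expected 0.7 × 948 = 663.6; the husband offers that and keeps 536.4.

536.4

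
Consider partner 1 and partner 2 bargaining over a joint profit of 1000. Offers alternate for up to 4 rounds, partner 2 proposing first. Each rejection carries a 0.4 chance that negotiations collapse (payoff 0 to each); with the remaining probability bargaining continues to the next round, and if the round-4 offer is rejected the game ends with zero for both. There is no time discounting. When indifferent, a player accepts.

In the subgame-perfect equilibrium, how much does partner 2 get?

Round 4 (partner 1 proposes): rejection yields 0 for partner 2; partner 1 offers 0 and keeps 1000.
Round 3 (partner 2 proposes): rejecting gives partner 1 an expected 0.6 × 1000 = 600, so partner 2 offers 600, keeping 400.
Round 2 (partner 1 proposes): rejecting gives partner 2 an expected 0.6 × 400 = 240, so partner 1 offers 240, keeping 760.
Round 1 (partner 2 proposes): rejecting gives partner 1 an expected 0.6 × 760 = 456. Partner 2 offers 456 and keeps 1000 − 456 = 544.

544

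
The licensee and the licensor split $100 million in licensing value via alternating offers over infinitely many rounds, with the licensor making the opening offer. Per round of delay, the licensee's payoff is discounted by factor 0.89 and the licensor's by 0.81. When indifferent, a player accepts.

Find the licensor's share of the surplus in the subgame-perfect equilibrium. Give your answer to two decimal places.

When the licensor proposes, the licensee accepts any offer worth at least 0.89 times what the licensee would get by proposing next round; and vice versa.
This gives x = 100 − 0.89y and y = 100 − 0.81x, where x and y are each side's share when it proposes.
Hence (1 − 0.89·0.81)x = 100(1 − 0.89), i.e. 0.2791·x = 11.
x ≈ 39.4124; the licensee's share is 100 − x ≈ 60.5876.

39.41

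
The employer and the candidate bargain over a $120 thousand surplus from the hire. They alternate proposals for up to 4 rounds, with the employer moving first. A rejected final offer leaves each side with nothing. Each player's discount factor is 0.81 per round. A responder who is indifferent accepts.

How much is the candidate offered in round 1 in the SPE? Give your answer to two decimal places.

Round 4 (the candidate proposes): rejection yields 0 for the employer; the candidate offers 0 and keeps 120.
Round 3 (the employer proposes): the candidate can get 120 next round, worth 0.81 × 120 = 97.2 now; the employer offers that and keeps 22.8.
Round 2 (the candidate proposes): the employer can get 22.8 next round, worth 0.81 × 22.8 = 18.468 now. The candidate offers 18.468 and keeps 120 − 18.468 = 101.532.
Round 1 (the employer proposes): the candidate can get 101.532 next round, worth 0.81 × 101.532 = 82.24092 now. The employer offers 82.24092 and keeps 120 − 82.24092 = 37.75908.

82.24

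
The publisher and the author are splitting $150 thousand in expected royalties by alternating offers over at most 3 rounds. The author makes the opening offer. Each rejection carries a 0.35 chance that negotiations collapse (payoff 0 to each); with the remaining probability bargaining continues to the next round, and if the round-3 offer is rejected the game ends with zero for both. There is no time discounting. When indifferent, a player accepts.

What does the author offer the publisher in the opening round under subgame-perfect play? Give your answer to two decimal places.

34.13

Round 3 (the author proposes): the publisher will accept anything ≥ 0, so the author offers 0 and keeps 150.
Round 2 (the publisher proposes): rejecting gives the author an expected 0.65 × 150 = 97.5; the publisher offers that and keeps 52.5.
Round 1 (the author proposes): rejecting gives the publisher an expected 0.65 × 52.5 = 34.125, so the author offers 34.125, keeping 115.875.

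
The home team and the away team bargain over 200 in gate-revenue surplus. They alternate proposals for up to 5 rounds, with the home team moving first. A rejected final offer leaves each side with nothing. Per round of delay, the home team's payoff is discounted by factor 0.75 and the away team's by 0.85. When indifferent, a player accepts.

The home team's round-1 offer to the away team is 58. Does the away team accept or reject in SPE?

Reject

Work out the away team's continuation value if the offer is rejected.
Round 5 (the home team proposes): the away team will accept anything ≥ 0, so the home team offers 0 and keeps 200.
Round 4 (the away team proposes): the home team can get 200 next round, worth 0.75 × 200 = 150 now; the away team offers that and keeps 50.
Round 3 (the home team proposes): the away team can get 50 next round, worth 0.85 × 50 = 42.5 now, so the home team offers 42.5, keeping 157.5.
Round 2 (the away team proposes): the home team can get 157.5 next round, worth 0.75 × 157.5 = 118.125 now. The away team offers 118.125 and keeps 200 − 118.125 = 81.875.
So by rejecting in round 1, the away team gets 81.875 next round, worth 0.85 × 81.875 = 69.59375 now.
Offer 58 < 69.59375, so the away team rejects.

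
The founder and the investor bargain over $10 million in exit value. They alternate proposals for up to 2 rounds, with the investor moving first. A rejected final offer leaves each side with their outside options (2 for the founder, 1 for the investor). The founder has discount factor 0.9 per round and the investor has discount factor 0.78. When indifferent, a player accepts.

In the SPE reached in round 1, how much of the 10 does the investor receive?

1.9

Round 2 (the founder proposes): the investor gets 1 if talks fail, so the founder offers 1 and keeps 9.
Round 1 (the investor proposes): the founder can get 9 next round, worth 0.9 × 9 = 8.1 now. The investor offers 8.1 and keeps 10 − 8.1 = 1.9.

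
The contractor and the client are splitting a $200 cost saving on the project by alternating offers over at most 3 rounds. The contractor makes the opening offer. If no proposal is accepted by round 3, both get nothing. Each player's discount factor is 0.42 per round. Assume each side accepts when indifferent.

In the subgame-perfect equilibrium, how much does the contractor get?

Round 3 (the contractor proposes): the client will accept anything ≥ 0, so the contractor offers 0 and keeps 200.
Round 2 (the client proposes): the contractor can get 200 next round, worth 0.42 × 200 = 84 now; the client offers that and keeps 116.
Round 1 (the contractor proposes): the client can get 116 next round, worth 0.42 × 116 = 48.72 now, so the contractor offers 48.72, keeping 151.28.

151.28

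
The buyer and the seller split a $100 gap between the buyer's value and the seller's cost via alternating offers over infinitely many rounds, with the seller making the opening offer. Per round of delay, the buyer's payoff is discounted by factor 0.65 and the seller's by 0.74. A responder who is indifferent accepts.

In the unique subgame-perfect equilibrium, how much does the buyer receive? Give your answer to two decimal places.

32.56

When the seller proposes, the buyer accepts any offer worth at least 0.65 times what the buyer would get by proposing next round; and vice versa.
This gives x = 100 − 0.65y and y = 100 − 0.74x, where x and y are each side's share when it proposes.
Hence (1 − 0.65·0.74)x = 100(1 − 0.65), i.e. 0.519·x = 35.
x ≈ 67.4374; the buyer's share is 100 − x ≈ 32.5626.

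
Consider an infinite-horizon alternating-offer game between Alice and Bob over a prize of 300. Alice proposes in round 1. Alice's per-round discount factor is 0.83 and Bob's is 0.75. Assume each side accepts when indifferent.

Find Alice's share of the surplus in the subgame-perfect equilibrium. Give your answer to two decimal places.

198.68

Let x be Alice's share when Alice proposes and y be Bob's share when Bob proposes.
Bob accepts iff offered ≥ 0.75·y, so x = 300 − 0.75y. Symmetrically y = 300 − 0.83x.
Substituting: x = 300 − 0.75(300 − 0.83x), giving x(1 − 0.83·0.75) = 300(1 − 0.75).
So x = 300 × 0.25 / 0.3775 ≈ 198.6755, and Bob receives 300 − x ≈ 101.3245.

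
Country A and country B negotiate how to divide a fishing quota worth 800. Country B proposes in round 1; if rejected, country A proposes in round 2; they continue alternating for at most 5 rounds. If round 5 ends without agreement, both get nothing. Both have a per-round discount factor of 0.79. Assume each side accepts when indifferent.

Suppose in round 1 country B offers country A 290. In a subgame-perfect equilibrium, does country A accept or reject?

Accept

Round 5 (country B proposes): country A will accept anything ≥ 0, so country B offers 0 and keeps 800.
Round 4 (country A proposes): country B can get 800 next round, worth 0.79 × 800 = 632 now. Country A offers 632 and keeps 800 − 632 = 168.
Round 3 (country B proposes): country A can get 168 next round, worth 0.79 × 168 = 132.72 now, so country B offers 132.72, keeping 667.28.
Round 2 (country A proposes): country B can get 667.28 next round, worth 0.79 × 667.28 = 527.1512 now, so country A offers 527.1512, keeping 272.8488.
So by rejecting in round 1, country A gets 272.8488 next round, worth 0.79 × 272.8488 = 215.550552 now.
Offer 290 ≥ 215.550552, so country A accepts.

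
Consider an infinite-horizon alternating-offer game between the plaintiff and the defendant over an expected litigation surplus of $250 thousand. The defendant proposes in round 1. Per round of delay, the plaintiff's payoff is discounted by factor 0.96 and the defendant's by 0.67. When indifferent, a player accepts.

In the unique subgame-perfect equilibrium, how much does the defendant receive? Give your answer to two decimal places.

28.03

Let x be the defendant's share when the defendant proposes and y be the plaintiff's share when the plaintiff proposes.
The plaintiff accepts iff offered ≥ 0.96·y, so x = 250 − 0.96y. Symmetrically y = 250 − 0.67x.
Substituting: x = 250 − 0.96(250 − 0.67x), giving x(1 − 0.67·0.96) = 250(1 − 0.96).
So x = 250 × 0.04 / 0.3568 ≈ 28.0269, and the plaintiff receives 250 − x ≈ 221.9731.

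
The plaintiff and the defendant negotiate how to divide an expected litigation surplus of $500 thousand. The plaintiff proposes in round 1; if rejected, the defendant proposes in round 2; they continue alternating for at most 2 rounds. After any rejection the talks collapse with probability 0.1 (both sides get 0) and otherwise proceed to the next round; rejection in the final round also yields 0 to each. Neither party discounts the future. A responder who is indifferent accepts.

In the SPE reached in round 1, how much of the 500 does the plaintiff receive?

50

Round 2 (the defendant proposes): rejection yields 0 for the plaintiff; the defendant offers 0 and keeps 500.
Round 1 (the plaintiff proposes): rejecting gives the defendant an expected 0.9 × 500 = 450. The plaintiff offers 450 and keeps 500 − 450 = 50.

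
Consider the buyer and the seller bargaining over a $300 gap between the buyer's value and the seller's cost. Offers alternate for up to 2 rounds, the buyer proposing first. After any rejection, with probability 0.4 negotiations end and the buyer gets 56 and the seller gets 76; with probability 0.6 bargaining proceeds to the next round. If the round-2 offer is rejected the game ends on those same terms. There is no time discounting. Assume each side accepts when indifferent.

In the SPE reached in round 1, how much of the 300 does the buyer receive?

Round 2 (the seller proposes): the buyer gets 56 if talks fail, so the seller offers 56 and keeps 244.
Round 1 (the buyer proposes): rejecting gives the seller an expected 0.6 × 244 + 0.4 × 76 = 176.8. The buyer offers 176.8 and keeps 300 − 176.8 = 123.2.

123.2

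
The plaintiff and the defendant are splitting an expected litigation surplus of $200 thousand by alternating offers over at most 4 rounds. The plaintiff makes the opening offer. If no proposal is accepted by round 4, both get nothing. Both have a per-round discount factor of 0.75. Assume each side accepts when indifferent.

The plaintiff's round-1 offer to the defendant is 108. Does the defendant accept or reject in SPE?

Reject

Round 4 (the defendant proposes): the plaintiff will accept anything ≥ 0, so the defendant offers 0 and keeps 200.
Round 3 (the plaintiff proposes): the defendant can get 200 next round, worth 0.75 × 200 = 150 now; the plaintiff offers that and keeps 50.
Round 2 (the defendant proposes): the plaintiff can get 50 next round, worth 0.75 × 50 = 37.5 now; the defendant offers that and keeps 162.5.
So by rejecting in round 1, the defendant gets 162.5 next round, worth 0.75 × 162.5 = 121.875 now.
Offer 108 < 121.875, so the defendant rejects.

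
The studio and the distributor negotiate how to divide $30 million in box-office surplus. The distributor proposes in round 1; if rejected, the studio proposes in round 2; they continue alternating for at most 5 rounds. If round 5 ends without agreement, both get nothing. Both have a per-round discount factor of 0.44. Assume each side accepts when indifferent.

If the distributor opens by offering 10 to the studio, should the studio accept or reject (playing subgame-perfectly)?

Round 5 (the distributor proposes): the studio will accept anything ≥ 0, so the distributor offers 0 and keeps 30.
Round 4 (the studio proposes): the distributor can get 30 next round, worth 0.44 × 30 = 13.2 now, so the studio offers 13.2, keeping 16.8.
Round 3 (the distributor proposes): the studio can get 16.8 next round, worth 0.44 × 16.8 = 7.392 now, so the distributor offers 7.392, keeping 22.608.
Round 2 (the studio proposes): the distributor can get 22.608 next round, worth 0.44 × 22.608 = 9.94752 now, so the studio offers 9.94752, keeping 20.05248.
So by rejecting in round 1, the studio gets 20.05248 next round, worth 0.44 × 20.05248 = 8.8230912 now.
Offer 10 ≥ 8.8230912, so the studio accepts.

Accept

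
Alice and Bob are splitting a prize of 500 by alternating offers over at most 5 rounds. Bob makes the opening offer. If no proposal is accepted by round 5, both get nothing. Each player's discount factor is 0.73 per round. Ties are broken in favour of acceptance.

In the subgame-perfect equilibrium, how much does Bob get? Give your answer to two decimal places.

348.93

Round 5 (Bob proposes): rejection yields 0 for Alice; Bob offers 0 and keeps 500.
Round 4 (Alice proposes): Bob can get 500 next round, worth 0.73 × 500 = 365 now, so Alice offers 365, keeping 135.
Round 3 (Bob proposes): Alice can get 135 next round, worth 0.73 × 135 = 98.55 now. Bob offers 98.55 and keeps 500 − 98.55 = 401.45.
Round 2 (Alice proposes): Bob can get 401.45 next round, worth 0.73 × 401.45 = 293.0585 now. Alice offers 293.0585 and keeps 500 − 293.0585 = 206.9415.
Round 1 (Bob proposes): Alice can get 206.9415 next round, worth 0.73 × 206.9415 = 151.067295 now. Bob offers 151.067295 and keeps 500 − 151.067295 = 348.932705.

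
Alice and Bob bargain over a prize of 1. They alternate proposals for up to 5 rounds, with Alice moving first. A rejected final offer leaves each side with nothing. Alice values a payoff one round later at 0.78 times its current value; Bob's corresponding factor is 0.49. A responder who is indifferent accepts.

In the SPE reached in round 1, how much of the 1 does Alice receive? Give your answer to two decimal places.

Round 5 (Alice proposes): rejection yields 0 for Bob; Alice offers 0 and keeps 1.
Round 4 (Bob proposes): Alice can get 1 next round, worth 0.78 × 1 = 0.78 now, so Bob offers 0.78, keeping 0.22.
Round 3 (Alice proposes): Bob can get 0.22 next round, worth 0.49 × 0.22 = 0.1078 now; Alice offers that and keeps 0.8922.
Round 2 (Bob proposes): Alice can get 0.8922 next round, worth 0.78 × 0.8922 = 0.695916 now, so Bob offers 0.695916, keeping 0.304084.
Round 1 (Alice proposes): Bob can get 0.304084 next round, worth 0.49 × 0.304084 = 0.14900116 now; Alice offers that and keeps 0.85099884.

0.85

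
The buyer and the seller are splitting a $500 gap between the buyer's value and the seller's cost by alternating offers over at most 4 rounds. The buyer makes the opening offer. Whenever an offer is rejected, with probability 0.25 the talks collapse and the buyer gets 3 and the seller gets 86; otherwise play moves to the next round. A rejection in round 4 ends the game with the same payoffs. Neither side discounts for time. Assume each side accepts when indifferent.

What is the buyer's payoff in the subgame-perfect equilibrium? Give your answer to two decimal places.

Round 4 (the seller proposes): the buyer gets 3 if talks fail, so the seller offers 3 and keeps 497.
Round 3 (the buyer proposes): rejecting gives the seller an expected 0.75 × 497 + 0.25 × 86 = 394.25, so the buyer offers 394.25, keeping 105.75.
Round 2 (the seller proposes): rejecting gives the buyer an expected 0.75 × 105.75 + 0.25 × 3 = 80.0625; the seller offers that and keeps 419.9375.
Round 1 (the buyer proposes): rejecting gives the seller an expected 0.75 × 419.9375 + 0.25 × 86 = 336.453125, so the buyer offers 336.453125, keeping 163.546875.

163.55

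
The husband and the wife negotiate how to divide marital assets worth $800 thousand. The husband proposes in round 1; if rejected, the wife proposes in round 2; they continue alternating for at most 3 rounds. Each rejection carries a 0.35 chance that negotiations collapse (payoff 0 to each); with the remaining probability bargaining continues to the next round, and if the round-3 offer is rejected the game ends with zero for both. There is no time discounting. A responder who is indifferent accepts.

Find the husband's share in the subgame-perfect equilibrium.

618

Round 3 (the husband proposes): the wife will accept anything ≥ 0, so the husband offers 0 and keeps 800.
Round 2 (the wife proposes): rejecting gives the husband an expected 0.65 × 800 = 520; the wife offers that and keeps 280.
Round 1 (the husband proposes): rejecting gives the wife an expected 0.65 × 280 = 182. The husband offers 182 and keeps 800 − 182 = 618.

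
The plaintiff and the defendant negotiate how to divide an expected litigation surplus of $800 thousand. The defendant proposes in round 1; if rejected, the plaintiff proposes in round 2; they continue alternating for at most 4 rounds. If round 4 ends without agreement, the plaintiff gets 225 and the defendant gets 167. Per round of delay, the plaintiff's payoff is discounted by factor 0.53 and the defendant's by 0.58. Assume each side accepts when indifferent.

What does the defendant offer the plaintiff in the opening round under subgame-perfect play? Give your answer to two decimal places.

By backward induction:
Round 4 (the plaintiff proposes): the defendant gets 167 if talks fail, so the plaintiff offers 167 and keeps 633.
Round 3 (the defendant proposes): the plaintiff can get 633 next round, worth 0.53 × 633 = 335.49 now. The defendant offers 335.49 and keeps 800 − 335.49 = 464.51.
Round 2 (the plaintiff proposes): the defendant can get 464.51 next round, worth 0.58 × 464.51 = 269.4158 now, so the plaintiff offers 269.4158, keeping 530.5842.
Round 1 (the defendant proposes): the plaintiff can get 530.5842 next round, worth 0.53 × 530.5842 = 281.209626 now, so the defendant offers 281.209626, keeping 518.790374.

281.21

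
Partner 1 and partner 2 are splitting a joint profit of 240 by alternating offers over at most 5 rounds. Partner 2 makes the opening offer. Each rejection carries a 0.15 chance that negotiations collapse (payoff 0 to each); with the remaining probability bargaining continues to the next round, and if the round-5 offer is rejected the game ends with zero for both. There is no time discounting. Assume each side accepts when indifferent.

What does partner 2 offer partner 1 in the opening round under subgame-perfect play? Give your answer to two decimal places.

By backward induction:
Round 5 (partner 2 proposes): partner 1 will accept anything ≥ 0, so partner 2 offers 0 and keeps 240.
Round 4 (partner 1 proposes): rejecting gives partner 2 an expected 0.85 × 240 = 204; partner 1 offers that and keeps 36.
Round 3 (partner 2 proposes): rejecting gives partner 1 an expected 0.85 × 36 = 30.6; partner 2 offers that and keeps 209.4.
Round 2 (partner 1 proposes): rejecting gives partner 2 an expected 0.85 × 209.4 = 177.99; partner 1 offers that and keeps 62.01.
Round 1 (partner 2 proposes): rejecting gives partner 1 an expected 0.85 × 62.01 = 52.7085, so partner 2 offers 52.7085, keeping 187.2915.

52.71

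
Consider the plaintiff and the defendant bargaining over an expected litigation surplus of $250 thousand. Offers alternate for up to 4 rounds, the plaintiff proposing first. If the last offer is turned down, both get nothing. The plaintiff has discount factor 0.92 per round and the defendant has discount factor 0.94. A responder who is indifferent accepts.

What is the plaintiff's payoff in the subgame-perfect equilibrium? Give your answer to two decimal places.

Solve by backward induction from round 4.
Round 4 (the defendant proposes): rejection yields 0 for the plaintiff; the defendant offers 0 and keeps 250.
Round 3 (the plaintiff proposes): the defendant can get 250 next round, worth 0.94 × 250 = 235 now; the plaintiff offers that and keeps 15.
Round 2 (the defendant proposes): the plaintiff can get 15 next round, worth 0.92 × 15 = 13.8 now. The defendant offers 13.8 and keeps 250 − 13.8 = 236.2.
Round 1 (the plaintiff proposes): the defendant can get 236.2 next round, worth 0.94 × 236.2 = 222.028 now, so the plaintiff offers 222.028, keeping 27.972.

27.97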